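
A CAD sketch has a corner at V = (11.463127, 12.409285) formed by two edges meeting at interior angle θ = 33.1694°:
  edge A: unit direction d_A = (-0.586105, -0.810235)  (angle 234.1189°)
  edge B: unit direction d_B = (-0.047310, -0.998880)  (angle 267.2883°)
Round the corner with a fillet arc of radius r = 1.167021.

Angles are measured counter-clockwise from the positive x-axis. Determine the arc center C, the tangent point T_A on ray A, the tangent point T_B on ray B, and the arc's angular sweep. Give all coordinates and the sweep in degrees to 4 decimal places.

center=(10.1120,8.5504) T_A=(9.1665,9.2344) T_B=(11.2777,8.4952) sweep=146.8306

bisector direction at 250.7036° = (-0.330455,-0.943822)
center distance |VC| = r/sin(θ/2) = 1.167021/sin(16.5847°) = 4.088607
C = V + |VC|·bis = (10.1120,8.5504)
T_A = V + ((C−V)·d_A)·d_A = V + 3.9185·d_A = (9.1665,9.2344)
T_B = V + ((C−V)·d_B)·d_B = V + 3.9185·d_B = (11.2777,8.4952)
sweep = 180° − θ = 146.8306°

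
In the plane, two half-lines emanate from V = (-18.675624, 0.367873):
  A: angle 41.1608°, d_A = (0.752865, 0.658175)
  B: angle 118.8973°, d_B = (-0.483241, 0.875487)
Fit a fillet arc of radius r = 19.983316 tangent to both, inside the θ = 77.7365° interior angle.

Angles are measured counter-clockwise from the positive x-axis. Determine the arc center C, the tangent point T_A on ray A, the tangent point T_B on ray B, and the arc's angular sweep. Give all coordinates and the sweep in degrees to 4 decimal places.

bisector direction at 80.0291° = (0.173149,0.984896)
center distance |VC| = r/sin(θ/2) = 19.983316/sin(38.8683°) = 31.844313
C = V + |VC|·bis = (-13.1618,31.7312)
T_A = V + ((C−V)·d_A)·d_A = V + 24.7937·d_A = (-0.0093,16.6865)
T_B = V + ((C−V)·d_B)·d_B = V + 24.7937·d_B = (-30.6570,22.0744)
sweep = 180° − θ = 102.2635°

center=(-13.1618,31.7312) T_A=(-0.0093,16.6865) T_B=(-30.6570,22.0744) sweep=102.2635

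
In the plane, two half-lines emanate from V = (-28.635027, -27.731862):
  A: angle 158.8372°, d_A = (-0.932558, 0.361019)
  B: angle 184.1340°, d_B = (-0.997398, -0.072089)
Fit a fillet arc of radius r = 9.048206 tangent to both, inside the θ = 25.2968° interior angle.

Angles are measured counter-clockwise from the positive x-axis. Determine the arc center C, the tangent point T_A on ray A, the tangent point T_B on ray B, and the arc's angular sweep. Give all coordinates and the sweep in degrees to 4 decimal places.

bisector direction at 171.4856° = (-0.988979,0.148058)
center distance |VC| = r/sin(θ/2) = 9.048206/sin(12.6484°) = 41.322130
C = V + |VC|·bis = (-69.5017,-21.6138)
T_A = V + ((C−V)·d_A)·d_A = V + 40.3193·d_A = (-66.2352,-13.1758)
T_B = V + ((C−V)·d_B)·d_B = V + 40.3193·d_B = (-68.8495,-30.6385)
sweep = 180° − θ = 154.7032°

center=(-69.5017,-21.6138) T_A=(-66.2352,-13.1758) T_B=(-68.8495,-30.6385) sweep=154.7032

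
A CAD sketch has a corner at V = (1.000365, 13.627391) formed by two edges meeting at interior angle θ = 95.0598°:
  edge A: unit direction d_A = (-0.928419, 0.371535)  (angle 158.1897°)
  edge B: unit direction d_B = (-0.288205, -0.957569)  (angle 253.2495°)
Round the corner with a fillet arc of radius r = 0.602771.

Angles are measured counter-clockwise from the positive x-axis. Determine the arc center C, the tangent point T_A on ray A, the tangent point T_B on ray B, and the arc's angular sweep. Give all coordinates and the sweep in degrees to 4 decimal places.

center=(0.2642,13.2728) T_A=(0.4881,13.8324) T_B=(0.8413,13.0990) sweep=84.9402

bisector direction at 205.7196° = (-0.900929,-0.433967)
center distance |VC| = r/sin(θ/2) = 0.602771/sin(47.5299°) = 0.817173
C = V + |VC|·bis = (0.2642,13.2728)
T_A = V + ((C−V)·d_A)·d_A = V + 0.5518·d_A = (0.4881,13.8324)
T_B = V + ((C−V)·d_B)·d_B = V + 0.5518·d_B = (0.8413,13.0990)
sweep = 180° − θ = 84.9402°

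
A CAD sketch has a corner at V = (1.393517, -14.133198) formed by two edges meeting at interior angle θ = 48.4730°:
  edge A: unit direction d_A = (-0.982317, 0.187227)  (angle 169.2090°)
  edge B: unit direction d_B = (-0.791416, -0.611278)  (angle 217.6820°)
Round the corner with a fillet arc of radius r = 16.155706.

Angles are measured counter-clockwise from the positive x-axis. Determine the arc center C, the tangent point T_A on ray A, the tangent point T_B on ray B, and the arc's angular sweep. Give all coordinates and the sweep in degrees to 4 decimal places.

center=(-36.8836,-23.2842) T_A=(-33.8588,-7.4142) T_B=(-27.0079,-36.0701) sweep=131.5270

bisector direction at 193.4455° = (-0.972592,-0.232520)
center distance |VC| = r/sin(θ/2) = 16.155706/sin(24.2365°) = 39.355781
C = V + |VC|·bis = (-36.8836,-23.2842)
T_A = V + ((C−V)·d_A)·d_A = V + 35.8869·d_A = (-33.8588,-7.4142)
T_B = V + ((C−V)·d_B)·d_B = V + 35.8869·d_B = (-27.0079,-36.0701)
sweep = 180° − θ = 131.5270°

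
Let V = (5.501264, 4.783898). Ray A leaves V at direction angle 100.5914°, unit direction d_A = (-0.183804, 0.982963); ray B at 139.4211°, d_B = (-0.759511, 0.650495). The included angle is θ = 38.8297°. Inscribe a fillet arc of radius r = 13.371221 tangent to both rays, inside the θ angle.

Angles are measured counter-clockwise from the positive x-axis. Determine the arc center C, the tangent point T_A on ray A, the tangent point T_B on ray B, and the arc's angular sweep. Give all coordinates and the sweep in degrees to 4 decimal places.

center=(-14.6153,39.6181) T_A=(-1.4719,42.0758) T_B=(-23.3133,29.4625) sweep=141.1703

bisector direction at 120.0062° = (-0.500094,0.865971)
center distance |VC| = r/sin(θ/2) = 13.371221/sin(19.4149°) = 40.225621
C = V + |VC|·bis = (-14.6153,39.6181)
T_A = V + ((C−V)·d_A)·d_A = V + 37.9383·d_A = (-1.4719,42.0758)
T_B = V + ((C−V)·d_B)·d_B = V + 37.9383·d_B = (-23.3133,29.4625)
sweep = 180° − θ = 141.1703°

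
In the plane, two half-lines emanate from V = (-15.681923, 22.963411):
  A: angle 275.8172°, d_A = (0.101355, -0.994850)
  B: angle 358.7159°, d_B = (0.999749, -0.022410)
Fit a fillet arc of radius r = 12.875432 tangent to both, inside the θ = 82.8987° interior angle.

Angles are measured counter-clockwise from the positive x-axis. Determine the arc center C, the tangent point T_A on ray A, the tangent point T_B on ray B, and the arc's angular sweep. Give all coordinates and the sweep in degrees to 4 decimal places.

bisector direction at 317.2665° = (0.734519,-0.678589)
center distance |VC| = r/sin(θ/2) = 12.875432/sin(41.4494°) = 19.450536
C = V + |VC|·bis = (-1.3951,9.7645)
T_A = V + ((C−V)·d_A)·d_A = V + 14.5790·d_A = (-14.2043,8.4595)
T_B = V + ((C−V)·d_B)·d_B = V + 14.5790·d_B = (-1.1066,22.6367)
sweep = 180° − θ = 97.1013°

center=(-1.3951,9.7645) T_A=(-14.2043,8.4595) T_B=(-1.1066,22.6367) sweep=97.1013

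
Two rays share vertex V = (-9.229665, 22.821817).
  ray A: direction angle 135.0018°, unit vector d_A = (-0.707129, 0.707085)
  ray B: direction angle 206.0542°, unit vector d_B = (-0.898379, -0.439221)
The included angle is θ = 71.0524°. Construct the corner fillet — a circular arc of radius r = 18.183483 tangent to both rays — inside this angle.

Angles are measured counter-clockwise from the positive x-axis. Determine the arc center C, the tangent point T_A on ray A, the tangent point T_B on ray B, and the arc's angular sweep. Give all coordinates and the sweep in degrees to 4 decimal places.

bisector direction at 170.5280° = (-0.986366,0.164566)
center distance |VC| = r/sin(θ/2) = 18.183483/sin(35.5262°) = 31.292824
C = V + |VC|·bis = (-40.0958,27.9715)
T_A = V + ((C−V)·d_A)·d_A = V + 25.4677·d_A = (-27.2386,40.8296)
T_B = V + ((C−V)·d_B)·d_B = V + 25.4677·d_B = (-32.1093,11.6359)
sweep = 180° − θ = 108.9476°

center=(-40.0958,27.9715) T_A=(-27.2386,40.8296) T_B=(-32.1093,11.6359) sweep=108.9476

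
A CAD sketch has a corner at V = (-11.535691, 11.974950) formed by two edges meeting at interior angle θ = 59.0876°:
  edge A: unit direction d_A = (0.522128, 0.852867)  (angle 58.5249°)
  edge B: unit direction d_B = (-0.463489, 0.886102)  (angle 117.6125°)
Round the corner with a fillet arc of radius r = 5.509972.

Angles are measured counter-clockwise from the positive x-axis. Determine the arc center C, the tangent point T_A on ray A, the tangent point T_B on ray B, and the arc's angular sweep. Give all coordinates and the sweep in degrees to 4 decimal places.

center=(-11.1591,23.1430) T_A=(-6.4598,20.2661) T_B=(-16.0415,20.5892) sweep=120.9124

bisector direction at 88.0687° = (0.033701,0.999432)
center distance |VC| = r/sin(θ/2) = 5.509972/sin(29.5438°) = 11.174402
C = V + |VC|·bis = (-11.1591,23.1430)
T_A = V + ((C−V)·d_A)·d_A = V + 9.7215·d_A = (-6.4598,20.2661)
T_B = V + ((C−V)·d_B)·d_B = V + 9.7215·d_B = (-16.0415,20.5892)
sweep = 180° − θ = 120.9124°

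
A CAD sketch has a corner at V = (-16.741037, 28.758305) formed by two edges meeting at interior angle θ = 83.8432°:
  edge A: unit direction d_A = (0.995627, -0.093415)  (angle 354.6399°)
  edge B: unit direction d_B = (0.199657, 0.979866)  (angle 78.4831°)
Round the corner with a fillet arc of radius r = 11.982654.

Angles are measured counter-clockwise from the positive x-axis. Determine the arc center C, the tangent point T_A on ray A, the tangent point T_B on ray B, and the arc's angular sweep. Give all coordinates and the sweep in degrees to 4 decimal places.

bisector direction at 36.5615° = (0.803218,0.595685)
center distance |VC| = r/sin(θ/2) = 11.982654/sin(41.9216°) = 17.935068
C = V + |VC|·bis = (-2.3353,39.4420)
T_A = V + ((C−V)·d_A)·d_A = V + 13.3448·d_A = (-3.4546,27.5117)
T_B = V + ((C−V)·d_B)·d_B = V + 13.3448·d_B = (-14.0767,41.8344)
sweep = 180° − θ = 96.1568°

center=(-2.3353,39.4420) T_A=(-3.4546,27.5117) T_B=(-14.0767,41.8344) sweep=96.1568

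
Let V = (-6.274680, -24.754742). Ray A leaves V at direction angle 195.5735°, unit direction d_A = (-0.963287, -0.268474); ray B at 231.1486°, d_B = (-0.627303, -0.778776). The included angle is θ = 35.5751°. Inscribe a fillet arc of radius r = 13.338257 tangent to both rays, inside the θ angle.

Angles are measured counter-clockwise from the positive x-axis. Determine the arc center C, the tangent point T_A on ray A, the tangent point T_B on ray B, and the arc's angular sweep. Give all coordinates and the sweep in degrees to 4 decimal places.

bisector direction at 213.3610° = (-0.835222,-0.549913)
center distance |VC| = r/sin(θ/2) = 13.338257/sin(17.7875°) = 43.662073
C = V + |VC|·bis = (-42.7422,-48.7651)
T_A = V + ((C−V)·d_A)·d_A = V + 41.5748·d_A = (-46.3232,-35.9165)
T_B = V + ((C−V)·d_B)·d_B = V + 41.5748·d_B = (-32.3547,-57.1322)
sweep = 180° − θ = 144.4249°

center=(-42.7422,-48.7651) T_A=(-46.3232,-35.9165) T_B=(-32.3547,-57.1322) sweep=144.4249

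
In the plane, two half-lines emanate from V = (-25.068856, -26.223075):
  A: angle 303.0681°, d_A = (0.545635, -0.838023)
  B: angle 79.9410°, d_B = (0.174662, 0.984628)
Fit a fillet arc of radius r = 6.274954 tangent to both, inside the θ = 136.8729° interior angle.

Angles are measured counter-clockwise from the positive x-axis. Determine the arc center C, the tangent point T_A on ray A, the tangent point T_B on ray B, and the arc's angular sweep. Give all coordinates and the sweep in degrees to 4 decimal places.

bisector direction at 11.5045° = (0.979909,0.199446)
center distance |VC| = r/sin(θ/2) = 6.274954/sin(68.4364°) = 6.747186
C = V + |VC|·bis = (-18.4572,-24.8774)
T_A = V + ((C−V)·d_A)·d_A = V + 2.4798·d_A = (-23.7158,-28.3012)
T_B = V + ((C−V)·d_B)·d_B = V + 2.4798·d_B = (-24.6357,-23.7814)
sweep = 180° − θ = 43.1271°

center=(-18.4572,-24.8774) T_A=(-23.7158,-28.3012) T_B=(-24.6357,-23.7814) sweep=43.1271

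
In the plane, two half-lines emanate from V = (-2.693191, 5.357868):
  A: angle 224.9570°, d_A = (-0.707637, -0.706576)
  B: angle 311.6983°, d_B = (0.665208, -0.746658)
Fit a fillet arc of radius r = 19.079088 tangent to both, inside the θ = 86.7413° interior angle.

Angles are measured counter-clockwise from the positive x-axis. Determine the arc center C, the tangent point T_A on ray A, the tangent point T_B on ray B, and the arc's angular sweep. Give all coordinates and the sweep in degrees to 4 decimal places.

center=(-3.5040,-22.4134) T_A=(-16.9848,-8.9123) T_B=(10.7415,-9.7218) sweep=93.2587

bisector direction at 268.3276° = (-0.029184,-0.999574)
center distance |VC| = r/sin(θ/2) = 19.079088/sin(43.3706°) = 27.783115
C = V + |VC|·bis = (-3.5040,-22.4134)
T_A = V + ((C−V)·d_A)·d_A = V + 20.1963·d_A = (-16.9848,-8.9123)
T_B = V + ((C−V)·d_B)·d_B = V + 20.1963·d_B = (10.7415,-9.7218)
sweep = 180° − θ = 93.2587°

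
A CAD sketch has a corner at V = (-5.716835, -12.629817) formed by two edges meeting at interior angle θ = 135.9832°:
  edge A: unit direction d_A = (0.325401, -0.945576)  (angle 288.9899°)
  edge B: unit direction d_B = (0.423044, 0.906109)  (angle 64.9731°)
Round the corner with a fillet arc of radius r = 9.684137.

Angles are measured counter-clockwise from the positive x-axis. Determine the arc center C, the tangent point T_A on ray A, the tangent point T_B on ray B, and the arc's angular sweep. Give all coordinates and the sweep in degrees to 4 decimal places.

center=(4.7140,-13.1798) T_A=(-4.4431,-16.3311) T_B=(-4.0609,-9.0830) sweep=44.0168

bisector direction at 356.9815° = (0.998613,-0.052658)
center distance |VC| = r/sin(θ/2) = 9.684137/sin(67.9916°) = 10.445297
C = V + |VC|·bis = (4.7140,-13.1798)
T_A = V + ((C−V)·d_A)·d_A = V + 3.9143·d_A = (-4.4431,-16.3311)
T_B = V + ((C−V)·d_B)·d_B = V + 3.9143·d_B = (-4.0609,-9.0830)
sweep = 180° − θ = 44.0168°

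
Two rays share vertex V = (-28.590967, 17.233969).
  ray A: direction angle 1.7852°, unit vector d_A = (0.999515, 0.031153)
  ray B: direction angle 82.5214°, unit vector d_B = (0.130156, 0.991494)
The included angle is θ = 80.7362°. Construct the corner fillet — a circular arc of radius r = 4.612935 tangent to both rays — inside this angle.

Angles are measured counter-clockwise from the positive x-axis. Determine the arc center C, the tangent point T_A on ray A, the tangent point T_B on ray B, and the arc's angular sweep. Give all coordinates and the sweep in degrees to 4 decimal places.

center=(-23.3110,22.0137) T_A=(-23.1673,17.4030) T_B=(-27.8847,22.6141) sweep=99.2638

bisector direction at 42.1533° = (0.741352,0.671117)
center distance |VC| = r/sin(θ/2) = 4.612935/sin(40.3681°) = 7.122070
C = V + |VC|·bis = (-23.3110,22.0137)
T_A = V + ((C−V)·d_A)·d_A = V + 5.4263·d_A = (-23.1673,17.4030)
T_B = V + ((C−V)·d_B)·d_B = V + 5.4263·d_B = (-27.8847,22.6141)
sweep = 180° − θ = 99.2638°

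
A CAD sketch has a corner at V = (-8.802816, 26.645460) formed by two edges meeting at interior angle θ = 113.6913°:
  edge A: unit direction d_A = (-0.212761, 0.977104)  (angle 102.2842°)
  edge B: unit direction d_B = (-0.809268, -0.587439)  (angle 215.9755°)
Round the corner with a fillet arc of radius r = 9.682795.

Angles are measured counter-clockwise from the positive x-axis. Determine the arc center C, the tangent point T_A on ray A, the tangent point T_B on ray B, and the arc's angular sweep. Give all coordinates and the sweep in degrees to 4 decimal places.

center=(-19.6097,30.7657) T_A=(-10.1486,32.8259) T_B=(-13.9216,22.9298) sweep=66.3087

bisector direction at 159.1299° = (-0.934390,0.356251)
center distance |VC| = r/sin(θ/2) = 9.682795/sin(56.8456°) = 11.565685
C = V + |VC|·bis = (-19.6097,30.7657)
T_A = V + ((C−V)·d_A)·d_A = V + 6.3252·d_A = (-10.1486,32.8259)
T_B = V + ((C−V)·d_B)·d_B = V + 6.3252·d_B = (-13.9216,22.9298)
sweep = 180° − θ = 66.3087°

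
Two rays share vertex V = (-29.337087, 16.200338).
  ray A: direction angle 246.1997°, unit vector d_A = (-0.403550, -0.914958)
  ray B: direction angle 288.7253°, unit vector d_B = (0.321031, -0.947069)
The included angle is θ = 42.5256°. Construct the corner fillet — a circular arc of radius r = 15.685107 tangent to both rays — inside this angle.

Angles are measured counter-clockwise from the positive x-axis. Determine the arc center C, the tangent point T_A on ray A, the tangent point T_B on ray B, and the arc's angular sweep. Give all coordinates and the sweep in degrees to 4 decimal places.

center=(-31.2520,-27.0091) T_A=(-45.6032,-20.6793) T_B=(-16.3971,-21.9737) sweep=137.4744

bisector direction at 267.4625° = (-0.044273,-0.999019)
center distance |VC| = r/sin(θ/2) = 15.685107/sin(21.2628°) = 43.251812
C = V + |VC|·bis = (-31.2520,-27.0091)
T_A = V + ((C−V)·d_A)·d_A = V + 40.3075·d_A = (-45.6032,-20.6793)
T_B = V + ((C−V)·d_B)·d_B = V + 40.3075·d_B = (-16.3971,-21.9737)
sweep = 180° − θ = 137.4744°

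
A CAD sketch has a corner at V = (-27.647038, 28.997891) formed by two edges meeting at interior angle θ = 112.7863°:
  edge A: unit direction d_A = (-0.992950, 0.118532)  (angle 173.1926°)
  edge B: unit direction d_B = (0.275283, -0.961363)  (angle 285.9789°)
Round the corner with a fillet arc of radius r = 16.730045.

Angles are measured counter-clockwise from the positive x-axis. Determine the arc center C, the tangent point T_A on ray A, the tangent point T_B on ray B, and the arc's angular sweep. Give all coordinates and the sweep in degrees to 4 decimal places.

center=(-40.6700,13.7037) T_A=(-38.6870,30.3158) T_B=(-24.5864,18.3092) sweep=67.2137

bisector direction at 229.5858° = (-0.648309,-0.761377)
center distance |VC| = r/sin(θ/2) = 16.730045/sin(56.3931°) = 20.087582
C = V + |VC|·bis = (-40.6700,13.7037)
T_A = V + ((C−V)·d_A)·d_A = V + 11.1183·d_A = (-38.6870,30.3158)
T_B = V + ((C−V)·d_B)·d_B = V + 11.1183·d_B = (-24.5864,18.3092)
sweep = 180° − θ = 67.2137°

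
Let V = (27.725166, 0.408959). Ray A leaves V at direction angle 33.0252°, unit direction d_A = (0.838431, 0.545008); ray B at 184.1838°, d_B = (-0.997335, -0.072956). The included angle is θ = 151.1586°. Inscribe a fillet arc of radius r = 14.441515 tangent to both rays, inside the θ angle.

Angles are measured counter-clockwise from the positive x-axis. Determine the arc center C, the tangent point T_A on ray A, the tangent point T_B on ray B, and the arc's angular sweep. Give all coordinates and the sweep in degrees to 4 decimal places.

bisector direction at 108.6045° = (-0.319034,0.947743)
center distance |VC| = r/sin(θ/2) = 14.441515/sin(75.5793°) = 14.911322
C = V + |VC|·bis = (22.9680,14.5411)
T_A = V + ((C−V)·d_A)·d_A = V + 3.7135·d_A = (30.8387,2.4329)
T_B = V + ((C−V)·d_B)·d_B = V + 3.7135·d_B = (24.0215,0.1380)
sweep = 180° − θ = 28.8414°

center=(22.9680,14.5411) T_A=(30.8387,2.4329) T_B=(24.0215,0.1380) sweep=28.8414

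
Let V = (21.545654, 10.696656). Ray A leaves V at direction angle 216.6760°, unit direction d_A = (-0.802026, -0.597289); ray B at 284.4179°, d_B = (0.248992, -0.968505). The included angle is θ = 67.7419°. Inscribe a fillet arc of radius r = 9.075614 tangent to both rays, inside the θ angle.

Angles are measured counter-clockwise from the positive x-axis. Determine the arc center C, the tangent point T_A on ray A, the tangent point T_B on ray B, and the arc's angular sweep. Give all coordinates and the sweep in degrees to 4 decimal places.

bisector direction at 250.5469° = (-0.333034,-0.942915)
center distance |VC| = r/sin(θ/2) = 9.075614/sin(33.8710°) = 16.284263
C = V + |VC|·bis = (16.1224,-4.6580)
T_A = V + ((C−V)·d_A)·d_A = V + 13.5207·d_A = (10.7017,2.6209)
T_B = V + ((C−V)·d_B)·d_B = V + 13.5207·d_B = (24.9122,-2.3983)
sweep = 180° − θ = 112.2581°

center=(16.1224,-4.6580) T_A=(10.7017,2.6209) T_B=(24.9122,-2.3983) sweep=112.2581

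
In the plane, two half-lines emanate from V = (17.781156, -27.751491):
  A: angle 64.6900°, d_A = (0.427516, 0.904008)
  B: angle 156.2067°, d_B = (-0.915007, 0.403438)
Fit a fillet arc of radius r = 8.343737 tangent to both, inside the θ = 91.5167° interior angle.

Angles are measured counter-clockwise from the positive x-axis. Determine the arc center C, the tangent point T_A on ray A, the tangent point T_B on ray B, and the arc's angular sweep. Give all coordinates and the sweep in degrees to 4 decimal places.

center=(13.7122,-16.8387) T_A=(21.2550,-20.4058) T_B=(10.3460,-24.4733) sweep=88.4833

bisector direction at 110.4483° = (-0.349363,0.936988)
center distance |VC| = r/sin(θ/2) = 8.343737/sin(45.7584°) = 11.646698
C = V + |VC|·bis = (13.7122,-16.8387)
T_A = V + ((C−V)·d_A)·d_A = V + 8.1257·d_A = (21.2550,-20.4058)
T_B = V + ((C−V)·d_B)·d_B = V + 8.1257·d_B = (10.3460,-24.4733)
sweep = 180° − θ = 88.4833°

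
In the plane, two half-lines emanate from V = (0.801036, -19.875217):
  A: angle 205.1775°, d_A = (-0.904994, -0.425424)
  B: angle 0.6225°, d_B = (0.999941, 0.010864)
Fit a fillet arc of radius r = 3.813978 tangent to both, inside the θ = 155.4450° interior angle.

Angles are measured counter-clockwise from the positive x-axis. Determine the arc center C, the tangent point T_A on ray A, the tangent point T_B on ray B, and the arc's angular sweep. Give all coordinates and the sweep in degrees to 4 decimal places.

center=(1.6724,-23.6800) T_A=(0.0499,-20.2283) T_B=(1.6310,-19.8662) sweep=24.5550

bisector direction at 282.9000° = (0.223250,-0.974761)
center distance |VC| = r/sin(θ/2) = 3.813978/sin(77.7225°) = 3.903249
C = V + |VC|·bis = (1.6724,-23.6800)
T_A = V + ((C−V)·d_A)·d_A = V + 0.8300·d_A = (0.0499,-20.2283)
T_B = V + ((C−V)·d_B)·d_B = V + 0.8300·d_B = (1.6310,-19.8662)
sweep = 180° − θ = 24.5550°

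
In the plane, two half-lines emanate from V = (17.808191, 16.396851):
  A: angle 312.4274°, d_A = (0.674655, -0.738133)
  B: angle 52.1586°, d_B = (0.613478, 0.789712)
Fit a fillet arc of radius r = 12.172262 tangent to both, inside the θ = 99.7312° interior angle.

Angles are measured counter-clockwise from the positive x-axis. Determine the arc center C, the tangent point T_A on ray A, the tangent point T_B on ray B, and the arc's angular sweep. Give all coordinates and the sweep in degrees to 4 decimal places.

center=(33.7166,17.0339) T_A=(24.7318,8.8218) T_B=(24.1040,24.5013) sweep=80.2688

bisector direction at 2.2930° = (0.999199,0.040010)
center distance |VC| = r/sin(θ/2) = 12.172262/sin(49.8656°) = 15.921141
C = V + |VC|·bis = (33.7166,17.0339)
T_A = V + ((C−V)·d_A)·d_A = V + 10.2625·d_A = (24.7318,8.8218)
T_B = V + ((C−V)·d_B)·d_B = V + 10.2625·d_B = (24.1040,24.5013)
sweep = 180° − θ = 80.2688°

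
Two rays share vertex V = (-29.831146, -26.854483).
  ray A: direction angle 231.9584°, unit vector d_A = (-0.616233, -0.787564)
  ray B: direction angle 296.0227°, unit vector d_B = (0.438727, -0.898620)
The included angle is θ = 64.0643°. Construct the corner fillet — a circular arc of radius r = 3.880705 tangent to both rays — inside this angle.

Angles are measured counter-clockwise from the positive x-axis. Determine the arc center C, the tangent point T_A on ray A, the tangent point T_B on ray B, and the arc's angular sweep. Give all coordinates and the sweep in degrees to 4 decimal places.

bisector direction at 263.9905° = (-0.104692,-0.994505)
center distance |VC| = r/sin(θ/2) = 3.880705/sin(32.0322°) = 7.316631
C = V + |VC|·bis = (-30.5971,-34.1309)
T_A = V + ((C−V)·d_A)·d_A = V + 6.2027·d_A = (-33.6534,-31.7395)
T_B = V + ((C−V)·d_B)·d_B = V + 6.2027·d_B = (-27.1099,-32.4283)
sweep = 180° − θ = 115.9357°

center=(-30.5971,-34.1309) T_A=(-33.6534,-31.7395) T_B=(-27.1099,-32.4283) sweep=115.9357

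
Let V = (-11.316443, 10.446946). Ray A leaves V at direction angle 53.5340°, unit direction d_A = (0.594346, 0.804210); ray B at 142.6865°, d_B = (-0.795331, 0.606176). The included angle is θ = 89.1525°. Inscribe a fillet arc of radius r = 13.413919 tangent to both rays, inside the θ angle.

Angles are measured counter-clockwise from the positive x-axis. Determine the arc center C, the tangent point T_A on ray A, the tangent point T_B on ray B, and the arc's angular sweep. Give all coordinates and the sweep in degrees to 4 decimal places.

bisector direction at 98.1102° = (-0.141078,0.989998)
center distance |VC| = r/sin(θ/2) = 13.413919/sin(44.5763°) = 19.112017
C = V + |VC|·bis = (-14.0127,29.3678)
T_A = V + ((C−V)·d_A)·d_A = V + 13.6138·d_A = (-3.2251,21.3953)
T_B = V + ((C−V)·d_B)·d_B = V + 13.6138·d_B = (-22.1439,18.6993)
sweep = 180° − θ = 90.8475°

center=(-14.0127,29.3678) T_A=(-3.2251,21.3953) T_B=(-22.1439,18.6993) sweep=90.8475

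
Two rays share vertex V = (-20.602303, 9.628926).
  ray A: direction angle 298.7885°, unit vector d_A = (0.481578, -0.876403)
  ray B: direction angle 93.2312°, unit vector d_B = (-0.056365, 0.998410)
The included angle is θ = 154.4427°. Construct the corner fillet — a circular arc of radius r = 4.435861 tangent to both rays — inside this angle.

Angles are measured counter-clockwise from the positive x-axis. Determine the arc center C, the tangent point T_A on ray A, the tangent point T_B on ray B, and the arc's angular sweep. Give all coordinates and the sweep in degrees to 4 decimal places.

bisector direction at 16.0099° = (0.961214,0.275803)
center distance |VC| = r/sin(θ/2) = 4.435861/sin(77.2214°) = 4.548519
C = V + |VC|·bis = (-16.2302,10.8834)
T_A = V + ((C−V)·d_A)·d_A = V + 1.0061·d_A = (-20.1178,8.7472)
T_B = V + ((C−V)·d_B)·d_B = V + 1.0061·d_B = (-20.6590,10.6334)
sweep = 180° − θ = 25.5573°

center=(-16.2302,10.8834) T_A=(-20.1178,8.7472) T_B=(-20.6590,10.6334) sweep=25.5573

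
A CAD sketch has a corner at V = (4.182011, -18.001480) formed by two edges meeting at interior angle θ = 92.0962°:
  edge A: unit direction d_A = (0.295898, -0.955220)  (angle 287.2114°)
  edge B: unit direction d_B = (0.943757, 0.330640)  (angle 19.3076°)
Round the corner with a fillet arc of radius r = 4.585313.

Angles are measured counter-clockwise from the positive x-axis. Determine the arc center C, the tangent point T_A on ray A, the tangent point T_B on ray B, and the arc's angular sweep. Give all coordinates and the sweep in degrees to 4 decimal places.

bisector direction at 333.2595° = (0.893054,-0.449950)
center distance |VC| = r/sin(θ/2) = 4.585313/sin(46.0481°) = 6.369174
C = V + |VC|·bis = (9.8700,-20.8673)
T_A = V + ((C−V)·d_A)·d_A = V + 4.4206·d_A = (5.4900,-22.2241)
T_B = V + ((C−V)·d_B)·d_B = V + 4.4206·d_B = (8.3539,-16.5399)
sweep = 180° − θ = 87.9038°

center=(9.8700,-20.8673) T_A=(5.4900,-22.2241) T_B=(8.3539,-16.5399) sweep=87.9038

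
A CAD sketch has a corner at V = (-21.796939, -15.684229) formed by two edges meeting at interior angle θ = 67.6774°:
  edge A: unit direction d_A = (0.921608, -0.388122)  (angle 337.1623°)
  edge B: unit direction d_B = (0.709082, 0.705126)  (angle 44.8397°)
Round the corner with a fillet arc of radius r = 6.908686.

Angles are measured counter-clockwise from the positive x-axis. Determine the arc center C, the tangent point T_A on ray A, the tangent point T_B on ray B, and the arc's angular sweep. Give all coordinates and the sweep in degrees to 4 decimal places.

center=(-9.6183,-13.3167) T_A=(-12.2998,-19.6838) T_B=(-14.4898,-8.4179) sweep=112.3226

bisector direction at 11.0010° = (0.981624,0.190826)
center distance |VC| = r/sin(θ/2) = 6.908686/sin(33.8387°) = 12.406576
C = V + |VC|·bis = (-9.6183,-13.3167)
T_A = V + ((C−V)·d_A)·d_A = V + 10.3050·d_A = (-12.2998,-19.6838)
T_B = V + ((C−V)·d_B)·d_B = V + 10.3050·d_B = (-14.4898,-8.4179)
sweep = 180° − θ = 112.3226°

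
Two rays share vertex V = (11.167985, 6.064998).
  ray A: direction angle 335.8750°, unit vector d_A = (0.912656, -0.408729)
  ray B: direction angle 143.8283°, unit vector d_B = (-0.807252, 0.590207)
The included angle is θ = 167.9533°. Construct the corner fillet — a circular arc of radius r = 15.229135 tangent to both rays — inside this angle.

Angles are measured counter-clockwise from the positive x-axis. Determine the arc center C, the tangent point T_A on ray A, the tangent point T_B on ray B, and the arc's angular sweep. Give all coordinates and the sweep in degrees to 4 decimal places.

bisector direction at 59.8517° = (0.502241,0.864728)
center distance |VC| = r/sin(θ/2) = 15.229135/sin(83.9767°) = 15.313679
C = V + |VC|·bis = (18.8591,19.3072)
T_A = V + ((C−V)·d_A)·d_A = V + 1.6069·d_A = (12.6346,5.4082)
T_B = V + ((C−V)·d_B)·d_B = V + 1.6069·d_B = (9.8708,7.0134)
sweep = 180° − θ = 12.0467°

center=(18.8591,19.3072) T_A=(12.6346,5.4082) T_B=(9.8708,7.0134) sweep=12.0467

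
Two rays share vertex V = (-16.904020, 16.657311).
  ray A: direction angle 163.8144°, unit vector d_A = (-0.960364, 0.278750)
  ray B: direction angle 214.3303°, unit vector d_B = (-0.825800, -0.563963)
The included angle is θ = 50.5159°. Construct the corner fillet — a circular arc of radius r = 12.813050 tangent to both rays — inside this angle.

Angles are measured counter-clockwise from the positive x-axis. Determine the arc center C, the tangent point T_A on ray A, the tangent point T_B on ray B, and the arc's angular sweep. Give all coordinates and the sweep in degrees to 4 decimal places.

bisector direction at 189.0724° = (-0.987490,-0.157682)
center distance |VC| = r/sin(θ/2) = 12.813050/sin(25.2580°) = 30.028646
C = V + |VC|·bis = (-46.5570,11.9223)
T_A = V + ((C−V)·d_A)·d_A = V + 27.1578·d_A = (-42.9854,24.2275)
T_B = V + ((C−V)·d_B)·d_B = V + 27.1578·d_B = (-39.3309,1.3413)
sweep = 180° − θ = 129.4841°

center=(-46.5570,11.9223) T_A=(-42.9854,24.2275) T_B=(-39.3309,1.3413) sweep=129.4841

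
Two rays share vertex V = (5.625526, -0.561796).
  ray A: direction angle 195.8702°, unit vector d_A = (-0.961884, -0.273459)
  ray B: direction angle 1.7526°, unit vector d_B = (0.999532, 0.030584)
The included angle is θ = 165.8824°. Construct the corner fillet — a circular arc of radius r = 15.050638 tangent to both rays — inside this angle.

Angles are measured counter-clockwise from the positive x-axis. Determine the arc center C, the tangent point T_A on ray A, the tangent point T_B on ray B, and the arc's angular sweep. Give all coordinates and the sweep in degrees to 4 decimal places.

bisector direction at 278.8114° = (0.153182,-0.988198)
center distance |VC| = r/sin(θ/2) = 15.050638/sin(82.9412°) = 15.165585
C = V + |VC|·bis = (7.9486,-15.5484)
T_A = V + ((C−V)·d_A)·d_A = V + 1.8637·d_A = (3.8329,-1.0714)
T_B = V + ((C−V)·d_B)·d_B = V + 1.8637·d_B = (7.4883,-0.5048)
sweep = 180° − θ = 14.1176°

center=(7.9486,-15.5484) T_A=(3.8329,-1.0714) T_B=(7.4883,-0.5048) sweep=14.1176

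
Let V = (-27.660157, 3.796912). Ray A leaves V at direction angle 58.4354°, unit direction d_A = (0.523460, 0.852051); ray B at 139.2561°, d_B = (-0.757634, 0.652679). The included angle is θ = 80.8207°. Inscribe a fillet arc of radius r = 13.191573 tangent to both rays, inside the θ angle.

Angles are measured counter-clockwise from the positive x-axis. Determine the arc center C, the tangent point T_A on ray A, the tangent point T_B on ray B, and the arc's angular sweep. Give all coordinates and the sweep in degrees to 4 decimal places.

bisector direction at 98.8458° = (-0.153775,0.988106)
center distance |VC| = r/sin(θ/2) = 13.191573/sin(40.4104°) = 20.349281
C = V + |VC|·bis = (-30.7894,23.9042)
T_A = V + ((C−V)·d_A)·d_A = V + 15.4944·d_A = (-19.5495,16.9989)
T_B = V + ((C−V)·d_B)·d_B = V + 15.4944·d_B = (-39.3992,13.9098)
sweep = 180° − θ = 99.1793°

center=(-30.7894,23.9042) T_A=(-19.5495,16.9989) T_B=(-39.3992,13.9098) sweep=99.1793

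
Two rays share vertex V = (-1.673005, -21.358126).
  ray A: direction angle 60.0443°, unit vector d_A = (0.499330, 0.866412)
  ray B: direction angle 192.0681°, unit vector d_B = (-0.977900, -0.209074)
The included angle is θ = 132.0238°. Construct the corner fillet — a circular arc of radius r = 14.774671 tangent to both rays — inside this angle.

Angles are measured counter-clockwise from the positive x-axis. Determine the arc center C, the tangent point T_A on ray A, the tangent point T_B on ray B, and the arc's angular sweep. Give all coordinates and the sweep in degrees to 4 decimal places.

center=(-11.1911,-8.2845) T_A=(1.6098,-15.6620) T_B=(-8.1021,-22.7327) sweep=47.9762

bisector direction at 126.0562° = (-0.588579,0.808440)
center distance |VC| = r/sin(θ/2) = 14.774671/sin(66.0119°) = 16.171396
C = V + |VC|·bis = (-11.1911,-8.2845)
T_A = V + ((C−V)·d_A)·d_A = V + 6.5744·d_A = (1.6098,-15.6620)
T_B = V + ((C−V)·d_B)·d_B = V + 6.5744·d_B = (-8.1021,-22.7327)
sweep = 180° − θ = 47.9762°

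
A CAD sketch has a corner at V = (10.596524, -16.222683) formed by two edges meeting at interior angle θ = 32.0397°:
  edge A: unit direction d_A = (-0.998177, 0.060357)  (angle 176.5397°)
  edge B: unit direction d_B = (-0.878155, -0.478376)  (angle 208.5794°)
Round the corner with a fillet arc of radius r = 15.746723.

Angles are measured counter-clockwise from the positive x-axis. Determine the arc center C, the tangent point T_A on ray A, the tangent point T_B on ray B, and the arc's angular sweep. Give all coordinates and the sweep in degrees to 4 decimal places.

bisector direction at 192.5596° = (-0.976071,-0.217454)
center distance |VC| = r/sin(θ/2) = 15.746723/sin(16.0199°) = 57.059471
C = V + |VC|·bis = (-45.0975,-28.6305)
T_A = V + ((C−V)·d_A)·d_A = V + 54.8436·d_A = (-44.1471,-12.9125)
T_B = V + ((C−V)·d_B)·d_B = V + 54.8436·d_B = (-37.5647,-42.4586)
sweep = 180° − θ = 147.9603°

center=(-45.0975,-28.6305) T_A=(-44.1471,-12.9125) T_B=(-37.5647,-42.4586) sweep=147.9603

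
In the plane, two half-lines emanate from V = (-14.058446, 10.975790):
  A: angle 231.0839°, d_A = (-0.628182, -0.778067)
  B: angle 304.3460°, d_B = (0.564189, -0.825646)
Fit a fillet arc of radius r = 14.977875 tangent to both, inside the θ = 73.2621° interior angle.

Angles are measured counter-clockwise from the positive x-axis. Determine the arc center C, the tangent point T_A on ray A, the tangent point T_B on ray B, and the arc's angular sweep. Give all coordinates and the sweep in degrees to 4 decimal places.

bisector direction at 267.7150° = (-0.039871,-0.999205)
center distance |VC| = r/sin(θ/2) = 14.977875/sin(36.6311°) = 25.102870
C = V + |VC|·bis = (-15.0593,-14.1071)
T_A = V + ((C−V)·d_A)·d_A = V + 20.1449·d_A = (-26.7131,-4.6983)
T_B = V + ((C−V)·d_B)·d_B = V + 20.1449·d_B = (-2.6929,-5.6568)
sweep = 180° − θ = 106.7379°

center=(-15.0593,-14.1071) T_A=(-26.7131,-4.6983) T_B=(-2.6929,-5.6568) sweep=106.7379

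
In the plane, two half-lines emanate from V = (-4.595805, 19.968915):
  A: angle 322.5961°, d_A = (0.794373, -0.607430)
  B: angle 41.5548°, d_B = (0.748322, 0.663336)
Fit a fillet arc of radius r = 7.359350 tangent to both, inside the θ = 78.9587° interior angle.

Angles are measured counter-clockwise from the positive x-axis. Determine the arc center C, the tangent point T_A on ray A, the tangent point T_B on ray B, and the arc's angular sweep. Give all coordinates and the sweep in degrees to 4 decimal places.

center=(6.9715,20.3881) T_A=(2.5013,14.5420) T_B=(2.0898,25.8953) sweep=101.0413

bisector direction at 2.0754° = (0.999344,0.036216)
center distance |VC| = r/sin(θ/2) = 7.359350/sin(39.4793°) = 11.574944
C = V + |VC|·bis = (6.9715,20.3881)
T_A = V + ((C−V)·d_A)·d_A = V + 8.9342·d_A = (2.5013,14.5420)
T_B = V + ((C−V)·d_B)·d_B = V + 8.9342·d_B = (2.0898,25.8953)
sweep = 180° − θ = 101.0413°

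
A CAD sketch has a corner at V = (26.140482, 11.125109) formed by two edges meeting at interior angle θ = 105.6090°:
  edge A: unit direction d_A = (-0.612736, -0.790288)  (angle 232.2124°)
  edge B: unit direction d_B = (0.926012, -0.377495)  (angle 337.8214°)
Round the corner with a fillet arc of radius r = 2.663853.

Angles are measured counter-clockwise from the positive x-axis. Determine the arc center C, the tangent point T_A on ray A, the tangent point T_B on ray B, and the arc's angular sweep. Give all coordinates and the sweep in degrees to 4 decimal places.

bisector direction at 285.0169° = (0.259104,-0.965849)
center distance |VC| = r/sin(θ/2) = 2.663853/sin(52.8045°) = 3.344123
C = V + |VC|·bis = (27.0070,7.8952)
T_A = V + ((C−V)·d_A)·d_A = V + 2.0216·d_A = (24.9017,9.5274)
T_B = V + ((C−V)·d_B)·d_B = V + 2.0216·d_B = (28.0125,10.3619)
sweep = 180° − θ = 74.3910°

center=(27.0070,7.8952) T_A=(24.9017,9.5274) T_B=(28.0125,10.3619) sweep=74.3910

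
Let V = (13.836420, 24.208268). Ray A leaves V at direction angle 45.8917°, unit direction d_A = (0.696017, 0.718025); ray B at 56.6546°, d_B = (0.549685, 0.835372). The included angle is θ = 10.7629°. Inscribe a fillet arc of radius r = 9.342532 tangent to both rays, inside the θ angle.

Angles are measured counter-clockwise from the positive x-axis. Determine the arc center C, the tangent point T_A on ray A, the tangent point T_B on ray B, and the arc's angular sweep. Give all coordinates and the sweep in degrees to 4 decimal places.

center=(76.1567,101.9220) T_A=(82.8648,95.4194) T_B=(68.3522,107.0574) sweep=169.2371

bisector direction at 51.2732° = (0.625608,0.780137)
center distance |VC| = r/sin(θ/2) = 9.342532/sin(5.3815°) = 99.615437
C = V + |VC|·bis = (76.1567,101.9220)
T_A = V + ((C−V)·d_A)·d_A = V + 99.1764·d_A = (82.8648,95.4194)
T_B = V + ((C−V)·d_B)·d_B = V + 99.1764·d_B = (68.3522,107.0574)
sweep = 180° − θ = 169.2371°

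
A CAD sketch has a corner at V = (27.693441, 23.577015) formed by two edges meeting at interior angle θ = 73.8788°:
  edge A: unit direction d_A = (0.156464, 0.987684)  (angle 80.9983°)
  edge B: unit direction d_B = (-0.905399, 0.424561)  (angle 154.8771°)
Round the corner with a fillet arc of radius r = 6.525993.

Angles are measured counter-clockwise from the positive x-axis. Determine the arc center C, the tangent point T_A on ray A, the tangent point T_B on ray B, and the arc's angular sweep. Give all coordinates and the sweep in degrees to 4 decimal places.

bisector direction at 117.9377° = (-0.468511,0.883458)
center distance |VC| = r/sin(θ/2) = 6.525993/sin(36.9394°) = 10.859100
C = V + |VC|·bis = (22.6058,33.1706)
T_A = V + ((C−V)·d_A)·d_A = V + 8.6794·d_A = (29.0514,32.1495)
T_B = V + ((C−V)·d_B)·d_B = V + 8.6794·d_B = (19.8351,27.2619)
sweep = 180° − θ = 106.1212°

center=(22.6058,33.1706) T_A=(29.0514,32.1495) T_B=(19.8351,27.2619) sweep=106.1212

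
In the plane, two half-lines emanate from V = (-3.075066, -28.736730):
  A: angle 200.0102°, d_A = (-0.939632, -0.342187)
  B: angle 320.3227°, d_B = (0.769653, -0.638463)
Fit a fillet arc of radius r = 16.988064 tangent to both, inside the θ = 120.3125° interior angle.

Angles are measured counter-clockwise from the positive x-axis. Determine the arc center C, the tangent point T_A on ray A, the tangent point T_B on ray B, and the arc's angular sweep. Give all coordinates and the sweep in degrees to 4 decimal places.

bisector direction at 260.1664° = (-0.170786,-0.985308)
center distance |VC| = r/sin(θ/2) = 16.988064/sin(60.1562°) = 19.585363
C = V + |VC|·bis = (-6.4200,-48.0343)
T_A = V + ((C−V)·d_A)·d_A = V + 9.7464·d_A = (-12.2331,-32.0718)
T_B = V + ((C−V)·d_B)·d_B = V + 9.7464·d_B = (4.4263,-34.9594)
sweep = 180° − θ = 59.6875°

center=(-6.4200,-48.0343) T_A=(-12.2331,-32.0718) T_B=(4.4263,-34.9594) sweep=59.6875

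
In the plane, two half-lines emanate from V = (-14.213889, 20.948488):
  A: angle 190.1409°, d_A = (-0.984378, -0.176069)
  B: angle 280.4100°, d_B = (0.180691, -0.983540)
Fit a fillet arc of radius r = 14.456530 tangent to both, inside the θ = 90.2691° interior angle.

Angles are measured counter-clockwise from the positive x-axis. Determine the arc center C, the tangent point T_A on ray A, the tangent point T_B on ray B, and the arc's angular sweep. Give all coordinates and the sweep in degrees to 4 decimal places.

center=(-25.8325,4.1844) T_A=(-28.3779,18.4151) T_B=(-11.6140,6.7965) sweep=89.7309

bisector direction at 235.2755° = (-0.569632,-0.821900)
center distance |VC| = r/sin(θ/2) = 14.456530/sin(45.1345°) = 20.396778
C = V + |VC|·bis = (-25.8325,4.1844)
T_A = V + ((C−V)·d_A)·d_A = V + 14.3888·d_A = (-28.3779,18.4151)
T_B = V + ((C−V)·d_B)·d_B = V + 14.3888·d_B = (-11.6140,6.7965)
sweep = 180° − θ = 89.7309°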